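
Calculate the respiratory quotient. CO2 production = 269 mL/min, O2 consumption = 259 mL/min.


RQ = VCO2 / VO2
RQ = 269 / 259
RQ = 1.039


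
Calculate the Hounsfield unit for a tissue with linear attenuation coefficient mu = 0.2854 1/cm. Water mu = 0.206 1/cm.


HU = ((mu_tissue - mu_water) / mu_water) * 1000
HU = ((0.2854 - 0.206) / 0.206) * 1000
HU = 385.4


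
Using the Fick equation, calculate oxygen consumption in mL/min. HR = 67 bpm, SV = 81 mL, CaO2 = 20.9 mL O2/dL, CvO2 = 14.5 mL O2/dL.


CO = HR*SV = 67*81/1000 = 5.427 L/min
a-v O2 diff = 20.9 - 14.5 = 6.4 mL/dL
VO2 = CO * (CaO2-CvO2) * 10 dL/L
VO2 = 5.427 * 6.4 * 10
VO2 = 347.3 mL/min


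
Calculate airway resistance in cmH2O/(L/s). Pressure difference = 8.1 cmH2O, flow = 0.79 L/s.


R = dP / flow
R = 8.1 / 0.79
R = 10.25 cmH2O/(L/s)


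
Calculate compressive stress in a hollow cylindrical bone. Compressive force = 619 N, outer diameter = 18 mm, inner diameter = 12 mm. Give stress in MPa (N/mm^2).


A = pi*(r_o^2 - r_i^2)
r_o = 9 mm, r_i = 6 mm
A = 141.372 mm^2
sigma = F/A = 619 / 141.372
sigma = 4.379 MPa


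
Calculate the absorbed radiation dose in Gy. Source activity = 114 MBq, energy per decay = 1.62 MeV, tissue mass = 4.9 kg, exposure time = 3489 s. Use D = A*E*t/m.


A = 114 MBq = 1.1400e+08 Bq
E = 1.62 MeV = 2.59524e-13 J
D = A*E*t/m = 1.1400e+08*2.59524e-13*3489/4.9
D = 0.02107 Gy


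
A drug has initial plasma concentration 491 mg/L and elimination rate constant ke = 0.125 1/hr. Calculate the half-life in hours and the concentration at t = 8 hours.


t_half = ln(2) / ke = 0.693147 / 0.125 = 5.545 hr
C(t) = C0 * exp(-ke*t) = 491 * exp(-0.125*8)
C(8) = 180.6 mg/L


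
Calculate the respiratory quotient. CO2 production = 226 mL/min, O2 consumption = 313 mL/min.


RQ = VCO2 / VO2
RQ = 226 / 313
RQ = 0.722


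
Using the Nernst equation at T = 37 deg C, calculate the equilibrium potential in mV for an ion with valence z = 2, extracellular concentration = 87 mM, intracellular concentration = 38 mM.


E = (RT/(zF)) * ln(C_out/C_in)
T = 37 + 273.15 = 310.15 K
E = (8.314 * 310.15 / (2 * 96485)) * ln(87/38)
E = 11.07 mV


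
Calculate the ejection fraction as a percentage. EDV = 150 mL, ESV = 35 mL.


SV = EDV - ESV = 150 - 35 = 115 mL
EF = SV/EDV * 100 = 115/150 * 100
EF = 76.67%


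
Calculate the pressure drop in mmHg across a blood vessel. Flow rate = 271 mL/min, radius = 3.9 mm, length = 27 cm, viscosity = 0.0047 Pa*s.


dP = 8*mu*L*Q / (pi*r^4)
Q = 271 mL/min = 4.51667e-06 m^3/s
dP = 63.0902 Pa = 63.0902 / 133.322 mmHg = 0.4732 mmHg


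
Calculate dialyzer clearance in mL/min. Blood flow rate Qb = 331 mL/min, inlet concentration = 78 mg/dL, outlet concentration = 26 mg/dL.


K = Qb * (Cb_in - Cb_out) / Cb_in
K = 331 * (78 - 26) / 78
K = 220.7 mL/min


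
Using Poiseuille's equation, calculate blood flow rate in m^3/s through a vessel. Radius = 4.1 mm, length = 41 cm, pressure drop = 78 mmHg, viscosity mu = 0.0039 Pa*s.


Q = pi*r^4*dP / (8*mu*L)
r = 0.0041 m, L = 0.41 m
dP = 78 mmHg = 10399.116 Pa
Q = 7.2168e-04 m^3/s


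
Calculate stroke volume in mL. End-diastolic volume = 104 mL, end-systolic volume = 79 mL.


SV = EDV - ESV
SV = 104 - 79
SV = 25 mL


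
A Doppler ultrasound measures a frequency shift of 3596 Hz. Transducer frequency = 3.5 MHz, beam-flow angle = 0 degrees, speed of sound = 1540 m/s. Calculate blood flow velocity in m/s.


v = fd * c / (2 * f0 * cos(theta))
v = 3596 * 1540 / (2 * 3.5000e+06 * cos(0))
v = 0.7911 m/s


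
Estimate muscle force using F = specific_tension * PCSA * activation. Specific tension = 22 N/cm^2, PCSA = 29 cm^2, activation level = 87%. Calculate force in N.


F = sigma * PCSA * activation
F = 22 * 29 * 0.87
F = 555.1 N


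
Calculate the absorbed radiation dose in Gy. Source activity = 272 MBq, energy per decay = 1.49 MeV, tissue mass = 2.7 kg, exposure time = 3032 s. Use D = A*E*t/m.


A = 272 MBq = 2.7200e+08 Bq
E = 1.49 MeV = 2.38698e-13 J
D = A*E*t/m = 2.7200e+08*2.38698e-13*3032/2.7
D = 0.07291 Gy


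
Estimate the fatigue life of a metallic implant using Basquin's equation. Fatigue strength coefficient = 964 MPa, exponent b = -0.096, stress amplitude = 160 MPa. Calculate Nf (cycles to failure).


sigma_a = sigma_f' * (2Nf)^b
2Nf = (sigma_a/sigma_f')^(1/b)
2Nf = (160/964)^(1/-0.096)
2Nf = 1.3321484e+08
Nf = 6.6607e+07


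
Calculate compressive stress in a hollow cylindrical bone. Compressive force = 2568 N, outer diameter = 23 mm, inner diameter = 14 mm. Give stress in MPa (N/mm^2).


A = pi*(r_o^2 - r_i^2)
r_o = 11.5 mm, r_i = 7 mm
A = 261.538 mm^2
sigma = F/A = 2568 / 261.538
sigma = 9.819 MPa


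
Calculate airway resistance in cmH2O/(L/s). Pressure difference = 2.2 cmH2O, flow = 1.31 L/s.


R = dP / flow
R = 2.2 / 1.31
R = 1.679 cmH2O/(L/s)


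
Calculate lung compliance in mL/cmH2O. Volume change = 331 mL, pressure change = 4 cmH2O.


C = dV / dP
C = 331 / 4
C = 82.75 mL/cmH2O


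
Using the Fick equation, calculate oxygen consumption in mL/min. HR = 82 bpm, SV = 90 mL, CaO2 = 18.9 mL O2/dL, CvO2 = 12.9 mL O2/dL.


CO = HR*SV = 82*90/1000 = 7.38 L/min
a-v O2 diff = 18.9 - 12.9 = 6 mL/dL
VO2 = CO * (CaO2-CvO2) * 10 dL/L
VO2 = 7.38 * 6 * 10
VO2 = 442.8 mL/min


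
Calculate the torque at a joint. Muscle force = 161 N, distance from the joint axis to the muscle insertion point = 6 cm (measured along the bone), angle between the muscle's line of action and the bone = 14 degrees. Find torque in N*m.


Torque = F * d * sin(theta)   (moment arm = d*sin(theta))
d = 6 cm = 0.06 m
Torque = 161 * 0.06 * sin(14)
Torque = 2.337 N*m


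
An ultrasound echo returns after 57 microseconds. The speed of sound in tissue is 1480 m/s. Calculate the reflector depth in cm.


depth = c * t / 2
t = 57 us = 5.7000e-05 s
depth = 1480 * 5.7000e-05 / 2
depth = 0.04218 m = 4.218 cm


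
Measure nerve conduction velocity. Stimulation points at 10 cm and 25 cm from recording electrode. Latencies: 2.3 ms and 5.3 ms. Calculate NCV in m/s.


Distance = (25 - 10) / 100 = 0.15 m
dt = (5.3 - 2.3) / 1000 = 0.003 s
NCV = dist / dt = 50 m/s


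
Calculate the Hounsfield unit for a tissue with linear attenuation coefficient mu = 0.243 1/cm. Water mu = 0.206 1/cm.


HU = ((mu_tissue - mu_water) / mu_water) * 1000
HU = ((0.243 - 0.206) / 0.206) * 1000
HU = 179.6


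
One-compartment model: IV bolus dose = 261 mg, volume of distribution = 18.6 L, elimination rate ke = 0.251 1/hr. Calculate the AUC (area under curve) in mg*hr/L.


C0 = Dose/Vd = 261/18.6 = 14.0323 mg/L
AUC = C0/ke = 14.0323/0.251
AUC = 55.91 mg*hr/L


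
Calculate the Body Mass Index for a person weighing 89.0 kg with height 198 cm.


BMI = weight / height^2
height = 198 cm = 1.98 m
BMI = 89.0 / 1.98^2
BMI = 22.7 kg/m^2


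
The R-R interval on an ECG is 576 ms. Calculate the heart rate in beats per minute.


HR = 60 / RR_interval(s)
RR = 576 ms = 0.576 s
HR = 60 / 0.576 = 104.2 bpm


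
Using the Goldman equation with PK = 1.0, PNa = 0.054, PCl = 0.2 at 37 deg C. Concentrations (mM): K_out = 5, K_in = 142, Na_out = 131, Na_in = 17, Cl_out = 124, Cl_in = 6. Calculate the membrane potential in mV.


Vm = (RT/F)*ln((PK*Ko + PNa*Nao + PCl*Cli)/(PK*Ki + PNa*Nai + PCl*Clo))
Numer = 13.274, Denom = 167.718
Vm = -67.79 mV


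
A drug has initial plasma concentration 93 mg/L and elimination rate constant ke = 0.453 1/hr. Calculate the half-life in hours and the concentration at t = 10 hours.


t_half = ln(2) / ke = 0.693147 / 0.453 = 1.53 hr
C(t) = C0 * exp(-ke*t) = 93 * exp(-0.453*10)
C(10) = 1.003 mg/L


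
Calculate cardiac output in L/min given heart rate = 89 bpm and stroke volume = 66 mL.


CO = HR * SV
CO = 89 * 66 / 1000
CO = 5.874 L/min


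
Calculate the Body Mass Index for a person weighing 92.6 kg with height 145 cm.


BMI = weight / height^2
height = 145 cm = 1.45 m
BMI = 92.6 / 1.45^2
BMI = 44.04 kg/m^2


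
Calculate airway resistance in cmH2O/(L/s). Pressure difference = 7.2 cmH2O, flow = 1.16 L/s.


R = dP / flow
R = 7.2 / 1.16
R = 6.207 cmH2O/(L/s)


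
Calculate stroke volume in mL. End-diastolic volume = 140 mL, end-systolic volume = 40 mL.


SV = EDV - ESV
SV = 140 - 40
SV = 100 mL


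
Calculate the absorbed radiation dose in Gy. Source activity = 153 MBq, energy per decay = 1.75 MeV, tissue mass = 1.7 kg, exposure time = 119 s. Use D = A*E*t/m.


A = 153 MBq = 1.5300e+08 Bq
E = 1.75 MeV = 2.8035e-13 J
D = A*E*t/m = 1.5300e+08*2.8035e-13*119/1.7
D = 0.003003 Gy


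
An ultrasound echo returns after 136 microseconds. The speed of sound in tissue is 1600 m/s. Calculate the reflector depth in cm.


depth = c * t / 2
t = 136 us = 1.3600e-04 s
depth = 1600 * 1.3600e-04 / 2
depth = 0.1088 m = 10.88 cm


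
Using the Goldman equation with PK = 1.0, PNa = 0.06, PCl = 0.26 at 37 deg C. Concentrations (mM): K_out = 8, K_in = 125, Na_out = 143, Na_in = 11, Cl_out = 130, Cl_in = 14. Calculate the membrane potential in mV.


Vm = (RT/F)*ln((PK*Ko + PNa*Nao + PCl*Cli)/(PK*Ki + PNa*Nai + PCl*Clo))
Numer = 20.22, Denom = 159.46
Vm = -55.19 mV


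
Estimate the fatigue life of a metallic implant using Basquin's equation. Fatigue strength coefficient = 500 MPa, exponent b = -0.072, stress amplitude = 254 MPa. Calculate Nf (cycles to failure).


sigma_a = sigma_f' * (2Nf)^b
2Nf = (sigma_a/sigma_f')^(1/b)
2Nf = (254/500)^(1/-0.072)
2Nf = 12168.197
Nf = 6084


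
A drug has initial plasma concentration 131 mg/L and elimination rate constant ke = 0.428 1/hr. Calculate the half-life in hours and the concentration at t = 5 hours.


t_half = ln(2) / ke = 0.693147 / 0.428 = 1.62 hr
C(t) = C0 * exp(-ke*t) = 131 * exp(-0.428*5)
C(5) = 15.41 mg/L


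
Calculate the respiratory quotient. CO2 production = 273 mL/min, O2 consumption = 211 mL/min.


RQ = VCO2 / VO2
RQ = 273 / 211
RQ = 1.294


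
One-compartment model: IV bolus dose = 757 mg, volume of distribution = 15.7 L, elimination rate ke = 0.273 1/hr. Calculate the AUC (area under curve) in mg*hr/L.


C0 = Dose/Vd = 757/15.7 = 48.2166 mg/L
AUC = C0/ke = 48.2166/0.273
AUC = 176.6 mg*hr/L


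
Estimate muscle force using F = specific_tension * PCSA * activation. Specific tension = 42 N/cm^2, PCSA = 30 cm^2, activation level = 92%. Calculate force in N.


F = sigma * PCSA * activation
F = 42 * 30 * 0.92
F = 1159 N


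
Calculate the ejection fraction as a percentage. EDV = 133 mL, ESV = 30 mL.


SV = EDV - ESV = 133 - 30 = 103 mL
EF = SV/EDV * 100 = 103/133 * 100
EF = 77.44%


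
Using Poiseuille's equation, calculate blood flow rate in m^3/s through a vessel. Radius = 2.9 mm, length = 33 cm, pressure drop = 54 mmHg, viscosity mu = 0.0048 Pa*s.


Q = pi*r^4*dP / (8*mu*L)
r = 0.0029 m, L = 0.33 m
dP = 54 mmHg = 7199.388 Pa
Q = 1.2624e-04 m^3/s


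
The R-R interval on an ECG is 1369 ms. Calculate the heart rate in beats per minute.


HR = 60 / RR_interval(s)
RR = 1369 ms = 1.369 s
HR = 60 / 1.369 = 43.83 bpm


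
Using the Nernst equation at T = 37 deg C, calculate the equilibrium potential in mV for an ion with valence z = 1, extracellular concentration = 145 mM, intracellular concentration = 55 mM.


E = (RT/(zF)) * ln(C_out/C_in)
T = 37 + 273.15 = 310.15 K
E = (8.314 * 310.15 / (1 * 96485)) * ln(145/55)
E = 25.91 mV


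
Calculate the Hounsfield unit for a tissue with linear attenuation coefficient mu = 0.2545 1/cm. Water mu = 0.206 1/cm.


HU = ((mu_tissue - mu_water) / mu_water) * 1000
HU = ((0.2545 - 0.206) / 0.206) * 1000
HU = 235.4


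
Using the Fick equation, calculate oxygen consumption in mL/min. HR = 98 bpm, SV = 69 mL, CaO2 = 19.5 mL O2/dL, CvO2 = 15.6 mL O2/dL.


CO = HR*SV = 98*69/1000 = 6.762 L/min
a-v O2 diff = 19.5 - 15.6 = 3.9 mL/dL
VO2 = CO * (CaO2-CvO2) * 10 dL/L
VO2 = 6.762 * 3.9 * 10
VO2 = 263.7 mL/min


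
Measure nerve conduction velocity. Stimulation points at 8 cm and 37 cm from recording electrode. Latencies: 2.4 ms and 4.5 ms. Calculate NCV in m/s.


Distance = (37 - 8) / 100 = 0.29 m
dt = (4.5 - 2.4) / 1000 = 0.0021 s
NCV = dist / dt = 138.1 m/s


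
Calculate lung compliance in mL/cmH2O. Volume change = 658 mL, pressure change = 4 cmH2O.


C = dV / dP
C = 658 / 4
C = 164.5 mL/cmH2O


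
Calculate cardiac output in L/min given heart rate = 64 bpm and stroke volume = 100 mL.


CO = HR * SV
CO = 64 * 100 / 1000
CO = 6.4 L/min


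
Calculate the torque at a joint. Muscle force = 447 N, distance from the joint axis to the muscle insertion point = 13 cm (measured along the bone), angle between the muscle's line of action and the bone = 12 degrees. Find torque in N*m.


Torque = F * d * sin(theta)   (moment arm = d*sin(theta))
d = 13 cm = 0.13 m
Torque = 447 * 0.13 * sin(12)
Torque = 12.08 N*m


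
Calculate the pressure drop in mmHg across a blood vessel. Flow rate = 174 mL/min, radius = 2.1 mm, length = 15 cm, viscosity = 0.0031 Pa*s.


dP = 8*mu*L*Q / (pi*r^4)
Q = 174 mL/min = 2.9e-06 m^3/s
dP = 176.569 Pa = 176.569 / 133.322 mmHg = 1.324 mmHg


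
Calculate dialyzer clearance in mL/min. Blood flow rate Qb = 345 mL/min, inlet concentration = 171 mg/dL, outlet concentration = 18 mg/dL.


K = Qb * (Cb_in - Cb_out) / Cb_in
K = 345 * (171 - 18) / 171
K = 308.7 mL/min


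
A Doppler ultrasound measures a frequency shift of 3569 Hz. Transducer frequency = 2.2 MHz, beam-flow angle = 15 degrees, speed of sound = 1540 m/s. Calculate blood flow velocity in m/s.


v = fd * c / (2 * f0 * cos(theta))
v = 3569 * 1540 / (2 * 2.2000e+06 * cos(15))
v = 1.293 m/s


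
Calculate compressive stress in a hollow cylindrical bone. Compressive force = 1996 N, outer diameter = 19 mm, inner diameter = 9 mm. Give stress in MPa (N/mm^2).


A = pi*(r_o^2 - r_i^2)
r_o = 9.5 mm, r_i = 4.5 mm
A = 219.911 mm^2
sigma = F/A = 1996 / 219.911
sigma = 9.076 MPa


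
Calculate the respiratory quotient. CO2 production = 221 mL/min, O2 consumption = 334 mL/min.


RQ = VCO2 / VO2
RQ = 221 / 334
RQ = 0.6617


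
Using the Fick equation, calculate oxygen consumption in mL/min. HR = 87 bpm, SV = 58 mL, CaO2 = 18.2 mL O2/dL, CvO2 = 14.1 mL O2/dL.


CO = HR*SV = 87*58/1000 = 5.046 L/min
a-v O2 diff = 18.2 - 14.1 = 4.1 mL/dL
VO2 = CO * (CaO2-CvO2) * 10 dL/L
VO2 = 5.046 * 4.1 * 10
VO2 = 206.9 mL/min


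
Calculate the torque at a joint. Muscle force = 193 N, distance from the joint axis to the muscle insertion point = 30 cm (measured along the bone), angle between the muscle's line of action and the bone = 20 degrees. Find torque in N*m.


Torque = F * d * sin(theta)   (moment arm = d*sin(theta))
d = 30 cm = 0.3 m
Torque = 193 * 0.3 * sin(20)
Torque = 19.8 N*m


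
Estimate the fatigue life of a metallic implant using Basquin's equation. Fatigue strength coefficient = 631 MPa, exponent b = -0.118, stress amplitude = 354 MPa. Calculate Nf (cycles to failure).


sigma_a = sigma_f' * (2Nf)^b
2Nf = (sigma_a/sigma_f')^(1/b)
2Nf = (354/631)^(1/-0.118)
2Nf = 134.07253
Nf = 67.04


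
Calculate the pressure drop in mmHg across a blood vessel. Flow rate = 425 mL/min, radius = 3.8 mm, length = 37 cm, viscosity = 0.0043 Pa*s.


dP = 8*mu*L*Q / (pi*r^4)
Q = 425 mL/min = 7.08333e-06 m^3/s
dP = 137.63 Pa = 137.63 / 133.322 mmHg = 1.032 mmHg


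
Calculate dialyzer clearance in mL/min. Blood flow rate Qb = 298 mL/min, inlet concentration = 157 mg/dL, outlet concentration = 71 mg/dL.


K = Qb * (Cb_in - Cb_out) / Cb_in
K = 298 * (157 - 71) / 157
K = 163.2 mL/min


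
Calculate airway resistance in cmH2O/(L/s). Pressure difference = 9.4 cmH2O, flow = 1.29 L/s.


R = dP / flow
R = 9.4 / 1.29
R = 7.287 cmH2O/(L/s)


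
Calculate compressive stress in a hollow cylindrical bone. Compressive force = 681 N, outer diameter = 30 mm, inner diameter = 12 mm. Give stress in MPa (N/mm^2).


A = pi*(r_o^2 - r_i^2)
r_o = 15 mm, r_i = 6 mm
A = 593.761 mm^2
sigma = F/A = 681 / 593.761
sigma = 1.147 MPa


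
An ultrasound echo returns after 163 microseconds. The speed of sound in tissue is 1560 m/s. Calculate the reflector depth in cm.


depth = c * t / 2
t = 163 us = 1.6300e-04 s
depth = 1560 * 1.6300e-04 / 2
depth = 0.12714 m = 12.714 cm


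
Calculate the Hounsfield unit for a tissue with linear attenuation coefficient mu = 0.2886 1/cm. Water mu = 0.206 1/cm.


HU = ((mu_tissue - mu_water) / mu_water) * 1000
HU = ((0.2886 - 0.206) / 0.206) * 1000
HU = 401


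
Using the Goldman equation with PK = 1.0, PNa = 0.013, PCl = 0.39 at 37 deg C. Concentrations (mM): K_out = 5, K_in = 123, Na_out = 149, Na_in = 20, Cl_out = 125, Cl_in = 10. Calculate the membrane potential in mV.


Vm = (RT/F)*ln((PK*Ko + PNa*Nao + PCl*Cli)/(PK*Ki + PNa*Nai + PCl*Clo))
Numer = 10.837, Denom = 172.01
Vm = -73.88 mV


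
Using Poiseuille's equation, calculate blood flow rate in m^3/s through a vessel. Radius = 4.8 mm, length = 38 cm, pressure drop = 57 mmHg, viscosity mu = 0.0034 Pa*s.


Q = pi*r^4*dP / (8*mu*L)
r = 0.0048 m, L = 0.38 m
dP = 57 mmHg = 7599.354 Pa
Q = 0.001226 m^3/s


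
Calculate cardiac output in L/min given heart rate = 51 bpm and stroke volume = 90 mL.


CO = HR * SV
CO = 51 * 90 / 1000
CO = 4.59 L/min


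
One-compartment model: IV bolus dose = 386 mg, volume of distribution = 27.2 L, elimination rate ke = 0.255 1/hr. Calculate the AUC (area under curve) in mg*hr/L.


C0 = Dose/Vd = 386/27.2 = 14.1912 mg/L
AUC = C0/ke = 14.1912/0.255
AUC = 55.65 mg*hr/L


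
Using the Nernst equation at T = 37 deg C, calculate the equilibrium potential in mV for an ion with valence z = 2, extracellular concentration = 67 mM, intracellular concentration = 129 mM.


E = (RT/(zF)) * ln(C_out/C_in)
T = 37 + 273.15 = 310.15 K
E = (8.314 * 310.15 / (2 * 96485)) * ln(67/129)
E = -8.754 mV


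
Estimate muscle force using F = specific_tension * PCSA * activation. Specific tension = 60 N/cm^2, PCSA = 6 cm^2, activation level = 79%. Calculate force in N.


F = sigma * PCSA * activation
F = 60 * 6 * 0.79
F = 284.4 N


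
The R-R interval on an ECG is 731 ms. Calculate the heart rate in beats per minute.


HR = 60 / RR_interval(s)
RR = 731 ms = 0.731 s
HR = 60 / 0.731 = 82.08 bpm


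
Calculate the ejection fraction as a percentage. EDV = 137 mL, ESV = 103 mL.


SV = EDV - ESV = 137 - 103 = 34 mL
EF = SV/EDV * 100 = 34/137 * 100
EF = 24.82%


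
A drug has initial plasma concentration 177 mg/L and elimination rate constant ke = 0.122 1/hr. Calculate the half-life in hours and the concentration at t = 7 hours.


t_half = ln(2) / ke = 0.693147 / 0.122 = 5.682 hr
C(t) = C0 * exp(-ke*t) = 177 * exp(-0.122*7)
C(7) = 75.35 mg/L


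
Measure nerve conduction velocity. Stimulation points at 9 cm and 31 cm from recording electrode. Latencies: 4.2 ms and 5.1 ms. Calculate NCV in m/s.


Distance = (31 - 9) / 100 = 0.22 m
dt = (5.1 - 4.2) / 1000 = 9.0000e-04 s
NCV = dist / dt = 244.4 m/s


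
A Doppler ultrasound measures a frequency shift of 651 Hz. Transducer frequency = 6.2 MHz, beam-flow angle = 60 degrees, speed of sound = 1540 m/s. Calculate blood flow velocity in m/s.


v = fd * c / (2 * f0 * cos(theta))
v = 651 * 1540 / (2 * 6.2000e+06 * cos(60))
v = 0.1617 m/s


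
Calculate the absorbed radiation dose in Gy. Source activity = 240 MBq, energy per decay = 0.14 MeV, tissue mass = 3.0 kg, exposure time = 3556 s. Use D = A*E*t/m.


A = 240 MBq = 2.4000e+08 Bq
E = 0.14 MeV = 2.2428e-14 J
D = A*E*t/m = 2.4000e+08*2.2428e-14*3556/3.0
D = 0.00638 Gy


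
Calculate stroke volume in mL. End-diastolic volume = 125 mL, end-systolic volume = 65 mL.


SV = EDV - ESV
SV = 125 - 65
SV = 60 mL


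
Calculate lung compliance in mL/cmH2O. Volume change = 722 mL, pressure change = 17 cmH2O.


C = dV / dP
C = 722 / 17
C = 42.47 mL/cmH2O


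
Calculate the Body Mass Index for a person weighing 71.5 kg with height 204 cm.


BMI = weight / height^2
height = 204 cm = 2.04 m
BMI = 71.5 / 2.04^2
BMI = 17.18 kg/m^2


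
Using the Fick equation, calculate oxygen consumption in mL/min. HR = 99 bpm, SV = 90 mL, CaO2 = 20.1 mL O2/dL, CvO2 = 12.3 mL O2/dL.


CO = HR*SV = 99*90/1000 = 8.91 L/min
a-v O2 diff = 20.1 - 12.3 = 7.8 mL/dL
VO2 = CO * (CaO2-CvO2) * 10 dL/L
VO2 = 8.91 * 7.8 * 10
VO2 = 695 mL/min


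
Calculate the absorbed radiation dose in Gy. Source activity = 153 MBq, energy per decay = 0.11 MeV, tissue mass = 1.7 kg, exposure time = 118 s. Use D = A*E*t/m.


A = 153 MBq = 1.5300e+08 Bq
E = 0.11 MeV = 1.7622e-14 J
D = A*E*t/m = 1.5300e+08*1.7622e-14*118/1.7
D = 1.8715e-04 Gy


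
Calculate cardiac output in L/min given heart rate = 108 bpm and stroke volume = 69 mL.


CO = HR * SV
CO = 108 * 69 / 1000
CO = 7.452 L/min


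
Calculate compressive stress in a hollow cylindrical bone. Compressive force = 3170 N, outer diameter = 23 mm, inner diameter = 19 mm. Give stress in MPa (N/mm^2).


A = pi*(r_o^2 - r_i^2)
r_o = 11.5 mm, r_i = 9.5 mm
A = 131.947 mm^2
sigma = F/A = 3170 / 131.947
sigma = 24.02 MPa


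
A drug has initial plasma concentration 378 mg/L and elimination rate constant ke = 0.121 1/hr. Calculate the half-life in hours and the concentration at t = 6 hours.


t_half = ln(2) / ke = 0.693147 / 0.121 = 5.728 hr
C(t) = C0 * exp(-ke*t) = 378 * exp(-0.121*6)
C(6) = 182.9 mg/L


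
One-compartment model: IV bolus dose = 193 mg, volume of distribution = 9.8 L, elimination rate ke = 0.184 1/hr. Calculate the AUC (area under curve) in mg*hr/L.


C0 = Dose/Vd = 193/9.8 = 19.6939 mg/L
AUC = C0/ke = 19.6939/0.184
AUC = 107 mg*hr/L


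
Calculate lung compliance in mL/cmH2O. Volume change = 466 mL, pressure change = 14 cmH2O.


C = dV / dP
C = 466 / 14
C = 33.29 mL/cmH2O


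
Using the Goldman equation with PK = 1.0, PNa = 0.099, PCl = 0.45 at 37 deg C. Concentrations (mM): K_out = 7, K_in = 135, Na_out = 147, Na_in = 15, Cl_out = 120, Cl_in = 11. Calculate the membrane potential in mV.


Vm = (RT/F)*ln((PK*Ko + PNa*Nao + PCl*Cli)/(PK*Ki + PNa*Nai + PCl*Clo))
Numer = 26.503, Denom = 190.485
Vm = -52.71 mV


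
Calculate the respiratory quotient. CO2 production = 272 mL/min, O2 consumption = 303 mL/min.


RQ = VCO2 / VO2
RQ = 272 / 303
RQ = 0.8977


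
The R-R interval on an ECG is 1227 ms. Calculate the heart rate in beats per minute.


HR = 60 / RR_interval(s)
RR = 1227 ms = 1.227 s
HR = 60 / 1.227 = 48.9 bpm


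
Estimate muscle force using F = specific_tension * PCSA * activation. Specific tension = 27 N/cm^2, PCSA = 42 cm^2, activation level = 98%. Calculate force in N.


F = sigma * PCSA * activation
F = 27 * 42 * 0.98
F = 1111 N


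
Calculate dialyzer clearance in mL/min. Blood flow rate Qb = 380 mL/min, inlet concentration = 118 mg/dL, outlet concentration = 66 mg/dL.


K = Qb * (Cb_in - Cb_out) / Cb_in
K = 380 * (118 - 66) / 118
K = 167.5 mL/min


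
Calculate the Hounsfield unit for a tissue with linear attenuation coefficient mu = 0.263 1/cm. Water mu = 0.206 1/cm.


HU = ((mu_tissue - mu_water) / mu_water) * 1000
HU = ((0.263 - 0.206) / 0.206) * 1000
HU = 276.7


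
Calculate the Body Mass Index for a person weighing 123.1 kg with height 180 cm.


BMI = weight / height^2
height = 180 cm = 1.8 m
BMI = 123.1 / 1.8^2
BMI = 37.99 kg/m^2


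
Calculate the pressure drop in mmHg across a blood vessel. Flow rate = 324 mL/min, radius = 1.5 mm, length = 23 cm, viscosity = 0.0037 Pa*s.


dP = 8*mu*L*Q / (pi*r^4)
Q = 324 mL/min = 5.4e-06 m^3/s
dP = 2311.52 Pa = 2311.52 / 133.322 mmHg = 17.34 mmHg


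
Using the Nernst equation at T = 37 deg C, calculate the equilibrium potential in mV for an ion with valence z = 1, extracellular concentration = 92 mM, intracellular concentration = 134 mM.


E = (RT/(zF)) * ln(C_out/C_in)
T = 37 + 273.15 = 310.15 K
E = (8.314 * 310.15 / (1 * 96485)) * ln(92/134)
E = -10.05 mV


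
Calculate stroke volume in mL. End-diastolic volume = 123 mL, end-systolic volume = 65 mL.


SV = EDV - ESV
SV = 123 - 65
SV = 58 mL


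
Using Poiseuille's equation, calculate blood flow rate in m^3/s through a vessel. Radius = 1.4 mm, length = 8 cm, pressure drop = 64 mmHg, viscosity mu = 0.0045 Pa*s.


Q = pi*r^4*dP / (8*mu*L)
r = 0.0014 m, L = 0.08 m
dP = 64 mmHg = 8532.608 Pa
Q = 3.5756e-05 m^3/s


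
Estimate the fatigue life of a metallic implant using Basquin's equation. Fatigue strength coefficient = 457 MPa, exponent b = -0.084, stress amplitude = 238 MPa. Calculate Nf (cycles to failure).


sigma_a = sigma_f' * (2Nf)^b
2Nf = (sigma_a/sigma_f')^(1/b)
2Nf = (238/457)^(1/-0.084)
2Nf = 2360.9469
Nf = 1180


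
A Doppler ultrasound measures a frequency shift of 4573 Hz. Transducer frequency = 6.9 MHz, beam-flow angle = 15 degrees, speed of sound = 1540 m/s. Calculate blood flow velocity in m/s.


v = fd * c / (2 * f0 * cos(theta))
v = 4573 * 1540 / (2 * 6.9000e+06 * cos(15))
v = 0.5283 m/s


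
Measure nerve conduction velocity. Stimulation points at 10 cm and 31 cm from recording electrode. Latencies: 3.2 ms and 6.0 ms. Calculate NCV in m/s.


Distance = (31 - 10) / 100 = 0.21 m
dt = (6.0 - 3.2) / 1000 = 0.0028 s
NCV = dist / dt = 75 m/s


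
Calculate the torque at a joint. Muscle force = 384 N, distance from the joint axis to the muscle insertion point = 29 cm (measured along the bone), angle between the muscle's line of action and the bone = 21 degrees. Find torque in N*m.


Torque = F * d * sin(theta)   (moment arm = d*sin(theta))
d = 29 cm = 0.29 m
Torque = 384 * 0.29 * sin(21)
Torque = 39.91 N*m


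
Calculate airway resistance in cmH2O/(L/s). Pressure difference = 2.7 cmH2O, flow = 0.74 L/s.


R = dP / flow
R = 2.7 / 0.74
R = 3.649 cmH2O/(L/s)


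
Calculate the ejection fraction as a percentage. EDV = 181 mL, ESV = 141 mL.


SV = EDV - ESV = 181 - 141 = 40 mL
EF = SV/EDV * 100 = 40/181 * 100
EF = 22.1%


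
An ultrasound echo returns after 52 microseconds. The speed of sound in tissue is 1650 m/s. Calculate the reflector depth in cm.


depth = c * t / 2
t = 52 us = 5.2000e-05 s
depth = 1650 * 5.2000e-05 / 2
depth = 0.0429 m = 4.29 cm


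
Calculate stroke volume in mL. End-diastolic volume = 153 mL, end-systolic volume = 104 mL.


SV = EDV - ESV
SV = 153 - 104
SV = 49 mL


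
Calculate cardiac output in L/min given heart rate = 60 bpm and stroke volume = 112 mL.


CO = HR * SV
CO = 60 * 112 / 1000
CO = 6.72 L/min


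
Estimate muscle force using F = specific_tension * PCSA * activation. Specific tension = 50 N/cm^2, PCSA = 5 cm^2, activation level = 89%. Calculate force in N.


F = sigma * PCSA * activation
F = 50 * 5 * 0.89
F = 222.5 N


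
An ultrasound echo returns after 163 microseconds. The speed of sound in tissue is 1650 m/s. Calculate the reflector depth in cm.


depth = c * t / 2
t = 163 us = 1.6300e-04 s
depth = 1650 * 1.6300e-04 / 2
depth = 0.134475 m = 13.4475 cm


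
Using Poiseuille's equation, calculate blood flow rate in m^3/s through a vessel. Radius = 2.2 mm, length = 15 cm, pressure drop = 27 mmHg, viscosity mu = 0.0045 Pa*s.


Q = pi*r^4*dP / (8*mu*L)
r = 0.0022 m, L = 0.15 m
dP = 27 mmHg = 3599.694 Pa
Q = 4.9058e-05 m^3/s


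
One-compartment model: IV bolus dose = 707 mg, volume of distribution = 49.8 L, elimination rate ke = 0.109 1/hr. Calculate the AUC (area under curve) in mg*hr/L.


C0 = Dose/Vd = 707/49.8 = 14.1968 mg/L
AUC = C0/ke = 14.1968/0.109
AUC = 130.2 mg*hr/L


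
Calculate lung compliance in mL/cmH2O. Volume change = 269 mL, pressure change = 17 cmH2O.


C = dV / dP
C = 269 / 17
C = 15.82 mL/cmH2O


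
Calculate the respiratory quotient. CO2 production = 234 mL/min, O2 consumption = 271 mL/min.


RQ = VCO2 / VO2
RQ = 234 / 271
RQ = 0.8635


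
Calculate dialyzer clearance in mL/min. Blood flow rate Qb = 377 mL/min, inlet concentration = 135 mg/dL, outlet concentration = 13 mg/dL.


K = Qb * (Cb_in - Cb_out) / Cb_in
K = 377 * (135 - 13) / 135
K = 340.7 mL/min


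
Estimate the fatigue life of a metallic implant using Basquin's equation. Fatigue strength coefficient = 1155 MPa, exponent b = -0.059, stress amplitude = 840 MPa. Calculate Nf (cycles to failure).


sigma_a = sigma_f' * (2Nf)^b
2Nf = (sigma_a/sigma_f')^(1/b)
2Nf = (840/1155)^(1/-0.059)
2Nf = 220.8582
Nf = 110.4


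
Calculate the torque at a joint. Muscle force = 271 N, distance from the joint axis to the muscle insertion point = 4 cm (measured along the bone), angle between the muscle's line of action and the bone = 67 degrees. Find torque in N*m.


Torque = F * d * sin(theta)   (moment arm = d*sin(theta))
d = 4 cm = 0.04 m
Torque = 271 * 0.04 * sin(67)
Torque = 9.978 N*m


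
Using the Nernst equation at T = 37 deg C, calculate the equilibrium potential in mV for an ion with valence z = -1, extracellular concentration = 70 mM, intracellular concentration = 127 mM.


E = (RT/(zF)) * ln(C_out/C_in)
T = 37 + 273.15 = 310.15 K
E = (8.314 * 310.15 / (-1 * 96485)) * ln(70/127)
E = 15.92 mV


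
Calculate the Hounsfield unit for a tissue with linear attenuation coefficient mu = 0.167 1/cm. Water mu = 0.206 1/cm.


HU = ((mu_tissue - mu_water) / mu_water) * 1000
HU = ((0.167 - 0.206) / 0.206) * 1000
HU = -189.3


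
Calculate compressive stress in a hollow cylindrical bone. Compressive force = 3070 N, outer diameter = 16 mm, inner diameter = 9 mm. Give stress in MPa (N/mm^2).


A = pi*(r_o^2 - r_i^2)
r_o = 8 mm, r_i = 4.5 mm
A = 137.445 mm^2
sigma = F/A = 3070 / 137.445
sigma = 22.34 MPa


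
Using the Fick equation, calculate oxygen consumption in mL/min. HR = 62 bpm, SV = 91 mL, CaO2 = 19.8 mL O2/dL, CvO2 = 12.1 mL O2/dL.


CO = HR*SV = 62*91/1000 = 5.642 L/min
a-v O2 diff = 19.8 - 12.1 = 7.7 mL/dL
VO2 = CO * (CaO2-CvO2) * 10 dL/L
VO2 = 5.642 * 7.7 * 10
VO2 = 434.4 mL/min


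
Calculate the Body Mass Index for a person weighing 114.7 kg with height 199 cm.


BMI = weight / height^2
height = 199 cm = 1.99 m
BMI = 114.7 / 1.99^2
BMI = 28.96 kg/m^2


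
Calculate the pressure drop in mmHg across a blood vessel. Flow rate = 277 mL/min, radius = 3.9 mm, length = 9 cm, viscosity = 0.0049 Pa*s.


dP = 8*mu*L*Q / (pi*r^4)
Q = 277 mL/min = 4.61667e-06 m^3/s
dP = 22.4104 Pa = 22.4104 / 133.322 mmHg = 0.1681 mmHg


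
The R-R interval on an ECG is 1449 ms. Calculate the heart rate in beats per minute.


HR = 60 / RR_interval(s)
RR = 1449 ms = 1.449 s
HR = 60 / 1.449 = 41.41 bpm


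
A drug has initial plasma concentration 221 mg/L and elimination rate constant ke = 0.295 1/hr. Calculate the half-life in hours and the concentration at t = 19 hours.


t_half = ln(2) / ke = 0.693147 / 0.295 = 2.35 hr
C(t) = C0 * exp(-ke*t) = 221 * exp(-0.295*19)
C(19) = 0.8132 mg/L


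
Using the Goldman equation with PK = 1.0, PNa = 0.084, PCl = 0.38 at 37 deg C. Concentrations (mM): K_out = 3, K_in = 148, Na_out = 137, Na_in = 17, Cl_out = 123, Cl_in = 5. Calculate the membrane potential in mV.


Vm = (RT/F)*ln((PK*Ko + PNa*Nao + PCl*Cli)/(PK*Ki + PNa*Nai + PCl*Clo))
Numer = 16.408, Denom = 196.168
Vm = -66.31 mV


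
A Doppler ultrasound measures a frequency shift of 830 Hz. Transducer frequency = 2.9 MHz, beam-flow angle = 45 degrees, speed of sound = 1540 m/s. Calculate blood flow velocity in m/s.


v = fd * c / (2 * f0 * cos(theta))
v = 830 * 1540 / (2 * 2.9000e+06 * cos(45))
v = 0.3117 m/s


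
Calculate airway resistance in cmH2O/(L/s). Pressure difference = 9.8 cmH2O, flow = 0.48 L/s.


R = dP / flow
R = 9.8 / 0.48
R = 20.42 cmH2O/(L/s)


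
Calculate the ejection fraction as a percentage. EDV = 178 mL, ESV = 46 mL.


SV = EDV - ESV = 178 - 46 = 132 mL
EF = SV/EDV * 100 = 132/178 * 100
EF = 74.16%


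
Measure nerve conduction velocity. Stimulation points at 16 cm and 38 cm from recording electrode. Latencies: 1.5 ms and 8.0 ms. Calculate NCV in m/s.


Distance = (38 - 16) / 100 = 0.22 m
dt = (8.0 - 1.5) / 1000 = 0.0065 s
NCV = dist / dt = 33.85 m/s


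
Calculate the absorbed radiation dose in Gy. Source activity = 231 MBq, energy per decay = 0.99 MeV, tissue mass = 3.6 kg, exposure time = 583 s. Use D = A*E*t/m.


A = 231 MBq = 2.3100e+08 Bq
E = 0.99 MeV = 1.58598e-13 J
D = A*E*t/m = 2.3100e+08*1.58598e-13*583/3.6
D = 0.005933 Gy


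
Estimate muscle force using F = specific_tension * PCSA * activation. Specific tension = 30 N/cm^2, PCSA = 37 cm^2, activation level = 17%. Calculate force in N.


F = sigma * PCSA * activation
F = 30 * 37 * 0.17
F = 188.7 N


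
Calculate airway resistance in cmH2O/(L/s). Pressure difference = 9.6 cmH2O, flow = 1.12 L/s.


R = dP / flow
R = 9.6 / 1.12
R = 8.571 cmH2O/(L/s)


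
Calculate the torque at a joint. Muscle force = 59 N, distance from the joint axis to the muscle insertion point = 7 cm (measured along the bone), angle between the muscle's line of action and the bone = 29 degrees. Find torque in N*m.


Torque = F * d * sin(theta)   (moment arm = d*sin(theta))
d = 7 cm = 0.07 m
Torque = 59 * 0.07 * sin(29)
Torque = 2.002 N*m


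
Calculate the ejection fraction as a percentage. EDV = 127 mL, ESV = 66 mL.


SV = EDV - ESV = 127 - 66 = 61 mL
EF = SV/EDV * 100 = 61/127 * 100
EF = 48.03%


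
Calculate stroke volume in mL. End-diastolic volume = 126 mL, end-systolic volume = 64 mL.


SV = EDV - ESV
SV = 126 - 64
SV = 62 mL


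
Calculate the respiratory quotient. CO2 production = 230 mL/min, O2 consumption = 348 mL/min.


RQ = VCO2 / VO2
RQ = 230 / 348
RQ = 0.6609


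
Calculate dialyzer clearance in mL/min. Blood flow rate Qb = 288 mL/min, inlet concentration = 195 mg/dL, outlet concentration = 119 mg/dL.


K = Qb * (Cb_in - Cb_out) / Cb_in
K = 288 * (195 - 119) / 195
K = 112.2 mL/min


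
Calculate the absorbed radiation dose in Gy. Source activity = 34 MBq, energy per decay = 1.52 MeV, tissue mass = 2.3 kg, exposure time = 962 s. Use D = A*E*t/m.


A = 34 MBq = 3.4000e+07 Bq
E = 1.52 MeV = 2.43504e-13 J
D = A*E*t/m = 3.4000e+07*2.43504e-13*962/2.3
D = 0.003463 Gy


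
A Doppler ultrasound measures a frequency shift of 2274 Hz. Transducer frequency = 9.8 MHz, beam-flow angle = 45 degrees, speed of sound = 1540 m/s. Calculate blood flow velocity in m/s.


v = fd * c / (2 * f0 * cos(theta))
v = 2274 * 1540 / (2 * 9.8000e+06 * cos(45))
v = 0.2527 m/s


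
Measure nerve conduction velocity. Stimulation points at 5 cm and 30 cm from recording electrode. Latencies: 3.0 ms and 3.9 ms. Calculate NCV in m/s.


Distance = (30 - 5) / 100 = 0.25 m
dt = (3.9 - 3.0) / 1000 = 9.0000e-04 s
NCV = dist / dt = 277.8 m/s


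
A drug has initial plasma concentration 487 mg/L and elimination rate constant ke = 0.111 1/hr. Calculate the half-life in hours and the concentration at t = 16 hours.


t_half = ln(2) / ke = 0.693147 / 0.111 = 6.245 hr
C(t) = C0 * exp(-ke*t) = 487 * exp(-0.111*16)
C(16) = 82.46 mg/L


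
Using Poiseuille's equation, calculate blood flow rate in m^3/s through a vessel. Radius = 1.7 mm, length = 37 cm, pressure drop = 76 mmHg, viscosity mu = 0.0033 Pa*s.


Q = pi*r^4*dP / (8*mu*L)
r = 0.0017 m, L = 0.37 m
dP = 76 mmHg = 10132.472 Pa
Q = 2.7218e-05 m^3/s


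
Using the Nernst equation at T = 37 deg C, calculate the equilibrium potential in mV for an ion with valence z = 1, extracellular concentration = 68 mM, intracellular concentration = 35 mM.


E = (RT/(zF)) * ln(C_out/C_in)
T = 37 + 273.15 = 310.15 K
E = (8.314 * 310.15 / (1 * 96485)) * ln(68/35)
E = 17.75 mV


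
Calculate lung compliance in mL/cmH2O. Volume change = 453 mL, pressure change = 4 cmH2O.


C = dV / dP
C = 453 / 4
C = 113.2 mL/cmH2O


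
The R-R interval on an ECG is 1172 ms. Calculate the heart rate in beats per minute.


HR = 60 / RR_interval(s)
RR = 1172 ms = 1.172 s
HR = 60 / 1.172 = 51.19 bpm


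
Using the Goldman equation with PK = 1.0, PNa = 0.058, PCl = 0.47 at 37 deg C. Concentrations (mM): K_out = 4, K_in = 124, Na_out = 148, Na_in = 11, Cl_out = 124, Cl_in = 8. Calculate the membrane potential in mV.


Vm = (RT/F)*ln((PK*Ko + PNa*Nao + PCl*Cli)/(PK*Ki + PNa*Nai + PCl*Clo))
Numer = 16.344, Denom = 182.918
Vm = -64.55 mV


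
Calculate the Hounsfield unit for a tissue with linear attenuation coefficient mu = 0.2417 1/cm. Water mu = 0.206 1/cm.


HU = ((mu_tissue - mu_water) / mu_water) * 1000
HU = ((0.2417 - 0.206) / 0.206) * 1000
HU = 173.3


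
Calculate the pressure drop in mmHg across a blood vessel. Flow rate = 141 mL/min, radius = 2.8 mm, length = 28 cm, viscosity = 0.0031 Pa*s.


dP = 8*mu*L*Q / (pi*r^4)
Q = 141 mL/min = 2.35e-06 m^3/s
dP = 84.5076 Pa = 84.5076 / 133.322 mmHg = 0.6339 mmHg


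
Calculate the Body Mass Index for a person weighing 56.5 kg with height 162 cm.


BMI = weight / height^2
height = 162 cm = 1.62 m
BMI = 56.5 / 1.62^2
BMI = 21.53 kg/m^2


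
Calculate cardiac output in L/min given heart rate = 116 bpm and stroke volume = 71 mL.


CO = HR * SV
CO = 116 * 71 / 1000
CO = 8.236 L/min


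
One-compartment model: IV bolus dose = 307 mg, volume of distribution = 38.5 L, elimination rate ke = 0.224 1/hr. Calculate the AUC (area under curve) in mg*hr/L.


C0 = Dose/Vd = 307/38.5 = 7.97403 mg/L
AUC = C0/ke = 7.97403/0.224
AUC = 35.6 mg*hr/L


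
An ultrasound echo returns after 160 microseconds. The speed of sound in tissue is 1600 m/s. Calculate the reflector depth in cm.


depth = c * t / 2
t = 160 us = 1.6000e-04 s
depth = 1600 * 1.6000e-04 / 2
depth = 0.128 m = 12.8 cm


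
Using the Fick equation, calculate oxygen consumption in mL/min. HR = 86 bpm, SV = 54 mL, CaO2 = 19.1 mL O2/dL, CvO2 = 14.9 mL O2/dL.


CO = HR*SV = 86*54/1000 = 4.644 L/min
a-v O2 diff = 19.1 - 14.9 = 4.2 mL/dL
VO2 = CO * (CaO2-CvO2) * 10 dL/L
VO2 = 4.644 * 4.2 * 10
VO2 = 195 mL/min


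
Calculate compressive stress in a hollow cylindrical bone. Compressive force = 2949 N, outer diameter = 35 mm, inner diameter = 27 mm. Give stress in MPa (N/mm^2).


A = pi*(r_o^2 - r_i^2)
r_o = 17.5 mm, r_i = 13.5 mm
A = 389.557 mm^2
sigma = F/A = 2949 / 389.557
sigma = 7.57 MPa


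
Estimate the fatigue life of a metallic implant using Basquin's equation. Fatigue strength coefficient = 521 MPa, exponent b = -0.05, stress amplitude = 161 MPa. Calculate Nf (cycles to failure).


sigma_a = sigma_f' * (2Nf)^b
2Nf = (sigma_a/sigma_f')^(1/b)
2Nf = (161/521)^(1/-0.05)
2Nf = 1.5857581e+10
Nf = 7.9288e+09


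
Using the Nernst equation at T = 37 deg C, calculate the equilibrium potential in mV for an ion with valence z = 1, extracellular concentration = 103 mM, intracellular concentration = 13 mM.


E = (RT/(zF)) * ln(C_out/C_in)
T = 37 + 273.15 = 310.15 K
E = (8.314 * 310.15 / (1 * 96485)) * ln(103/13)
E = 55.32 mV


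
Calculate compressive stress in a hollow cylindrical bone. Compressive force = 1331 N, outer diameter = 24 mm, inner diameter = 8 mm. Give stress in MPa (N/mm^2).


A = pi*(r_o^2 - r_i^2)
r_o = 12 mm, r_i = 4 mm
A = 402.124 mm^2
sigma = F/A = 1331 / 402.124
sigma = 3.31 MPa


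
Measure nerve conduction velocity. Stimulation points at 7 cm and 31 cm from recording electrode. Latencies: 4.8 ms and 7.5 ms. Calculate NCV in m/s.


Distance = (31 - 7) / 100 = 0.24 m
dt = (7.5 - 4.8) / 1000 = 0.0027 s
NCV = dist / dt = 88.89 m/s


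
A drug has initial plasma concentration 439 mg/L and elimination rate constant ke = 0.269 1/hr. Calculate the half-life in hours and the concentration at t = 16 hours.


t_half = ln(2) / ke = 0.693147 / 0.269 = 2.577 hr
C(t) = C0 * exp(-ke*t) = 439 * exp(-0.269*16)
C(16) = 5.933 mg/L


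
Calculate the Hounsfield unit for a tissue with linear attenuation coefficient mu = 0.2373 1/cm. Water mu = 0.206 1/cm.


HU = ((mu_tissue - mu_water) / mu_water) * 1000
HU = ((0.2373 - 0.206) / 0.206) * 1000
HU = 151.9


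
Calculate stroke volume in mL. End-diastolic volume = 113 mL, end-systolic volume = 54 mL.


SV = EDV - ESV
SV = 113 - 54
SV = 59 mL
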